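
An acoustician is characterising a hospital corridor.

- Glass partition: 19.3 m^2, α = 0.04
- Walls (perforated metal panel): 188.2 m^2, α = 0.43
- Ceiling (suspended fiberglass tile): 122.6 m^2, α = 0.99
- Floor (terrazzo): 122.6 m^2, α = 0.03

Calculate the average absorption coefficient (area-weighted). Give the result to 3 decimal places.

Total surface area S = 452.7 m^2.
Weighted sum Σ Sα = 206.750.
ᾱ = A/S = 0.457.

0.457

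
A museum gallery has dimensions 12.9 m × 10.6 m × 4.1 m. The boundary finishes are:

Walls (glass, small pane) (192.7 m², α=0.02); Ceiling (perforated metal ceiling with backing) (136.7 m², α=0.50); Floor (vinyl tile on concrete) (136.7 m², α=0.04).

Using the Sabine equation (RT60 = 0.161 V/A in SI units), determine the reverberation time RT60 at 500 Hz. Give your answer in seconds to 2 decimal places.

Summing Sᵢαᵢ: 3.854 + 68.350 + 5.468 → A = 77.672 sabins.
V = 12.9·10.6·4.1 = 560.634 m³.
T = 0.161 V/A = 0.161·560.634/77.672 = 1.16 s.

1.16 seconds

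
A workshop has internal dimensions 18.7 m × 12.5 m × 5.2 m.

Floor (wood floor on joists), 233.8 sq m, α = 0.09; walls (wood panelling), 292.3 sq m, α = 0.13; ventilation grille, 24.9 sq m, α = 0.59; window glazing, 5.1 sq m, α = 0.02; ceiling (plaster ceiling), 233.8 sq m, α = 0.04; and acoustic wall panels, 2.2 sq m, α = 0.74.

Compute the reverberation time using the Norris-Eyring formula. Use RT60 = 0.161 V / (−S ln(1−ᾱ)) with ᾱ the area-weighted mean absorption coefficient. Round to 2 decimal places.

Total surface area S = 233.8 + 292.3 + 24.9 + 5.1 + 233.8 + 2.2 = 792.1 sq m.
Σ(Sᵢαᵢ) = 233.8×0.09 + 292.3×0.13 + 24.9×0.59 + 5.1×0.02 + 233.8×0.04 + 2.2×0.74 = 84.814.
ᾱ = 84.814 / 792.1 = 0.1071.
−S·ln(1−ᾱ) = −792.1 × ln(1 − 0.1071) = 89.730.
V = 18.7 × 12.5 × 5.2 = 1215.5 m³.
RT60 = 0.161 × 1215.5 / 89.730 = 2.18 s.

2.18 s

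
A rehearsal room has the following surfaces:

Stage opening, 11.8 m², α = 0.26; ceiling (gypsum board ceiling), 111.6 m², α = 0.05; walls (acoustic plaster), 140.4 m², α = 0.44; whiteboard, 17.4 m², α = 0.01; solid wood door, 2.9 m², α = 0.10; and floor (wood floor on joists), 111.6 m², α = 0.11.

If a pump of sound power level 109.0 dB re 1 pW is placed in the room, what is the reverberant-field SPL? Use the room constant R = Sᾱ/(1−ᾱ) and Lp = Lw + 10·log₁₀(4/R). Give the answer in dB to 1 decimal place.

Σ(Sᵢαᵢ) = 11.8·0.26 + 111.6·0.05 + 140.4·0.44 + 17.4·0.01 + 2.9·0.10 + 111.6·0.11 = 83.164; total area S = 395.7 m².
ᾱ = 83.164/395.7 = 0.2102; R = Sᾱ/(1−ᾱ) = 83.164/(1−0.2102) = 105.298 m².
Lp = Lw + 10 log₁₀(4/R) = 109.0 -14.20 = 94.8 dB.

94.8 dB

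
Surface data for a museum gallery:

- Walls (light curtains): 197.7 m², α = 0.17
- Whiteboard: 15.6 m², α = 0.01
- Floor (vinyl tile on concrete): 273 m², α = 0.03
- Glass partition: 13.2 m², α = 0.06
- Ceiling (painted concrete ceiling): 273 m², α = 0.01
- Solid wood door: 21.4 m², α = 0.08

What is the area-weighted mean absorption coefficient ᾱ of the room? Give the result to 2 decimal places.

0.06

Total surface area S = 793.9 m².
Σ(Sᵢαᵢ) = 197.7·0.17 + 15.6·0.01 + 273·0.03 + 13.2·0.06 + 273·0.01 + 21.4·0.08 = 47.189.
ᾱ = A/S = 0.06.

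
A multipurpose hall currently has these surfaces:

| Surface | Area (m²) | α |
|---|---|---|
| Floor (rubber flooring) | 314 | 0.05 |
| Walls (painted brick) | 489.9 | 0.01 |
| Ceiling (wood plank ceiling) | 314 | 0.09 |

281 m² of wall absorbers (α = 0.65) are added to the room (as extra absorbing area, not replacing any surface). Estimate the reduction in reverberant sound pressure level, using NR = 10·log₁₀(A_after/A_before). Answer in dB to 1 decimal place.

A_before = Σ Sᵢαᵢ = 314*0.05 + 489.9*0.01 + 314*0.09 = 48.859 sabins.
Treatment contributes 281·0.65 = 182.650 sabins.
New total A_after = 231.509 sabins.
NR = 10·log₁₀(231.509/48.859) = 6.8 dB.

6.8 dB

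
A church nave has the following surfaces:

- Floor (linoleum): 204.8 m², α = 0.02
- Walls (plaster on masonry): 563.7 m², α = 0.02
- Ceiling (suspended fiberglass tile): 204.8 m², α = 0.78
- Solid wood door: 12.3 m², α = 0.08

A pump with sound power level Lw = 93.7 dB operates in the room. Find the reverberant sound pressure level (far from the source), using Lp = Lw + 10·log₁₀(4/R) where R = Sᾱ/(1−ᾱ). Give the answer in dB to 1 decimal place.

Σ(Sᵢαᵢ) = 204.8·0.02 + 563.7·0.02 + 204.8·0.78 + 12.3·0.08 = 176.098; total area S = 985.6 m².
ᾱ = 176.098/985.6 = 0.1787; R = Sᾱ/(1−ᾱ) = 176.098/(1−0.1787) = 214.414 m².
Lp = 93.7 + 10·log₁₀(4/214.414) = 93.7 + (-17.29) = 76.4 dB.

76.4 dB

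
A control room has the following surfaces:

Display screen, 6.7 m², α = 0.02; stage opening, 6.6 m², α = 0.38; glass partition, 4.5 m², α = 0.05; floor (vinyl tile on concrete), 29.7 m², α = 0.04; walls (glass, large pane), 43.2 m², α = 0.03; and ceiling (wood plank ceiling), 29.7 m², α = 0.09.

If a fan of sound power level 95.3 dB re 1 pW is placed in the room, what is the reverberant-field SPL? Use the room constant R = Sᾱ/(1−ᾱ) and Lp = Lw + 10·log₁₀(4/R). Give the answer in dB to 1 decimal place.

92.0 dB

Σ(Sᵢαᵢ) = 6.7×0.02 + 6.6×0.38 + 4.5×0.05 + 29.7×0.04 + 43.2×0.03 + 29.7×0.09 = 8.024; total area S = 120.4 m².
ᾱ = 8.024/120.4 = 0.0666; R = Sᾱ/(1−ᾱ) = 8.024/(1−0.0666) = 8.597 m².
Lp = Lw + 10 log₁₀(4/R) = 95.3 -3.32 = 92.0 dB.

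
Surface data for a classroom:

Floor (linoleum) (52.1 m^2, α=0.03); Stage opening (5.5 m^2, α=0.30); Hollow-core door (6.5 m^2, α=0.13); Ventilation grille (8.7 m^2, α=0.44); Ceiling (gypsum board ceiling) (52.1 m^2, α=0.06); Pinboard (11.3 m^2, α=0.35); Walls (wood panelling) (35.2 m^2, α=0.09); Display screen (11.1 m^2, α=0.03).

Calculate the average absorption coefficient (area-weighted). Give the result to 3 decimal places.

0.101

Total surface area S = 182.5 m^2.
Weighted sum Σ Sα = 18.468.
ᾱ = A/S = 0.101.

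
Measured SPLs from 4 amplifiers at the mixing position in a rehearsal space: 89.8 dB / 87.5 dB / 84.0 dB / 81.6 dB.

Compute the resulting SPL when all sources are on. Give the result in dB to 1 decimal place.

Converting to relative power and adding: 10^(89.8/10) + 10^(87.5/10) + 10^(84.0/10) + 10^(81.6/10) = 1.913e+09.
Back to dB: 10·log₁₀ Σ = 92.8 dB.

92.8 dB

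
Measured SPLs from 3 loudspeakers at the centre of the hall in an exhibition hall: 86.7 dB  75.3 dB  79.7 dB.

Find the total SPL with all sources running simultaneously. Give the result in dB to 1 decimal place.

Σ 10^(Lᵢ/10) = 5.949e+08.
L_total = 10·log₁₀(5.949e+08) = 87.7 dB.

87.7 dB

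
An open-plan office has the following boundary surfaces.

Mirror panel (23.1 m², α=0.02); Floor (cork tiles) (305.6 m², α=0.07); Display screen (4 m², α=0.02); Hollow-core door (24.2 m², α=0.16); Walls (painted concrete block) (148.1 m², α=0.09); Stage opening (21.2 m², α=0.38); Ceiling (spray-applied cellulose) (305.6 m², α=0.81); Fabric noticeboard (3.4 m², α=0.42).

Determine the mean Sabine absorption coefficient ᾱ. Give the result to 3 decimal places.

0.355

S = Σ Sᵢ = 23.1 + 305.6 + 4 + 24.2 + 148.1 + 21.2 + 305.6 + 3.4 = 835.2 m².
Σ(Sᵢαᵢ) = 23.1×0.02 + 305.6×0.07 + 4×0.02 + 24.2×0.16 + 148.1×0.09 + 21.2×0.38 + 305.6×0.81 + 3.4×0.42 = 296.155.
ᾱ = 296.155 / 835.2 = 0.355.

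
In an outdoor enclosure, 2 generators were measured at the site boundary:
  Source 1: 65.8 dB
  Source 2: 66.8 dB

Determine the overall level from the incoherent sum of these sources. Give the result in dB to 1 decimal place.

69.3 dB

Converting to relative power and adding: 10^(65.8/10) + 10^(66.8/10) = 8.588e+06.
L_total = 10·log₁₀(8.588e+06) = 69.3 dB.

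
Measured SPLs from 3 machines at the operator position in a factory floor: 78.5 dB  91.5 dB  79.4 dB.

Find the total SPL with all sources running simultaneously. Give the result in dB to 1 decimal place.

Sum in the linear (power) domain: Σ 10^(Lᵢ/10) = 10^(78.5/10) + 10^(91.5/10) + 10^(79.4/10) = 1.57e+09.
Back to dB: 10·log₁₀ Σ = 92.0 dB.

92.0 dB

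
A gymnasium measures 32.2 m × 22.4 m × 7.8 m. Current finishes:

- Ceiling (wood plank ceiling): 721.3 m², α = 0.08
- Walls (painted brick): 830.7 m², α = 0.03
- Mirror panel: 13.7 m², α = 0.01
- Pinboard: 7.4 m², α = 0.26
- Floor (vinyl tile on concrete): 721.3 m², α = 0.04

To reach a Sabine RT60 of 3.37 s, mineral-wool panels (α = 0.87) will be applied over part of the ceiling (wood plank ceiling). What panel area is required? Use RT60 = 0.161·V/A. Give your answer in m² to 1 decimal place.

196.5

A₁ = Σ Sᵢαᵢ = 721.3*0.08 + 830.7*0.03 + 13.7*0.01 + 7.4*0.26 + 721.3*0.04 = 113.538 sabins.
V = 5625.984 m³. Target absorption A₂ = 0.161 × 5625.984 / 3.37 = 268.778 sabins.
ΔA needed = 268.778 − 113.538 = 155.240 sabins.
Each m² of panel replacing the ceiling (wood plank ceiling) adds (0.87 − 0.08) = 0.79 sabins.
Area = ΔA/Δα = 155.240/0.79 = 196.5 m².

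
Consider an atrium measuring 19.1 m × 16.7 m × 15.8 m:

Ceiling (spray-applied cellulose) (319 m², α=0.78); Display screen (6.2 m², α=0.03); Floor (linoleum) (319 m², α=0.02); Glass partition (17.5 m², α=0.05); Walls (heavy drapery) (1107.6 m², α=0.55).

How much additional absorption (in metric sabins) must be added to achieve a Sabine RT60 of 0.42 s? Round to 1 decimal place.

Equivalent absorption area: A₁ = 319·0.78 + 6.2·0.03 + 319·0.02 + 17.5·0.05 + 1107.6·0.55 = 865.441 m².
Target A₂ = 0.161·5039.726/0.42 = 1931.895 sabins (V = 5039.726 m³).
Additional absorption ΔA = 1931.895 − 865.441 = 1066.5 sabins.

1066.5 sabins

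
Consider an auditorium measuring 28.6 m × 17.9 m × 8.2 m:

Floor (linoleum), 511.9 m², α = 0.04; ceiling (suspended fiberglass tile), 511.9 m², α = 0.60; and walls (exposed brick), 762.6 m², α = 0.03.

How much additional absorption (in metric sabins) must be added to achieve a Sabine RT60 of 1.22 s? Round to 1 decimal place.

203.5 sabins

Equivalent absorption area: A₁ = 511.9×0.04 + 511.9×0.60 + 762.6×0.03 = 350.494 m².
V = 4197.908 m³. Required absorption A₂ = 0.161 × 4197.908 / 1.22 = 553.986 sabins.
Additional absorption ΔA = 553.986 − 350.494 = 203.5 sabins.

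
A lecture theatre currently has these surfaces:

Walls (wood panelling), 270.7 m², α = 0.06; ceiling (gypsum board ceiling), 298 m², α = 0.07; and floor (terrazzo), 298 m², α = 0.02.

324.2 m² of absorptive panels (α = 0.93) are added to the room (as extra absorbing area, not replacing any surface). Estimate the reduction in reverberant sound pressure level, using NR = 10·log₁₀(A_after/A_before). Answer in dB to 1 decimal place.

9.0 dB

Equivalent absorption area: A_before = 270.7*0.06 + 298*0.07 + 298*0.02 = 43.062 m².
Added absorption = 324.2 × 0.93 = 301.506 sabins.
New total A_after = 344.568 sabins.
NR = 10·log₁₀(344.568/43.062) = 9.0 dB.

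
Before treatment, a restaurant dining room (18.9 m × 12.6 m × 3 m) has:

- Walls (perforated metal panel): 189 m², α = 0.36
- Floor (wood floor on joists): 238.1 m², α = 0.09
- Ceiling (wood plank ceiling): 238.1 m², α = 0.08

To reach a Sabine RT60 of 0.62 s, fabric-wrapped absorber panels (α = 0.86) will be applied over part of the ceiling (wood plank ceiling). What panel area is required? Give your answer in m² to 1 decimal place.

Total absorption A₁ = 189·0.36 + 238.1·0.09 + 238.1·0.08
  = 68.040 + 21.429 + 19.048 = 108.517 m² sabins.
Required A₂ = 0.161·714.42/0.62 = 185.519 sabins.
ΔA needed = 185.519 − 108.517 = 77.002 sabins.
Each m² of panel replacing the ceiling (wood plank ceiling) adds (0.86 − 0.08) = 0.78 sabins.
Area = ΔA/Δα = 77.002/0.78 = 98.7 m².

98.7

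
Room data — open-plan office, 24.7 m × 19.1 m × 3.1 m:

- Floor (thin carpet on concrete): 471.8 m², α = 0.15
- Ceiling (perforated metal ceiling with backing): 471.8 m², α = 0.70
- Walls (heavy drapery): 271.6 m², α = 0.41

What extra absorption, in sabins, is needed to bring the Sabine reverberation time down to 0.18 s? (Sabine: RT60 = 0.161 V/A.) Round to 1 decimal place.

795.7 sabins

Summing Sᵢαᵢ: 70.770 + 330.260 + 111.356 → A₁ = 512.386 sabins.
Target A₂ = 0.161·1462.487/0.18 = 1308.113 sabins (V = 1462.487 m³).
ΔA = A₂ − A₁ = 1308.113 − 512.386 = 795.7 sabins.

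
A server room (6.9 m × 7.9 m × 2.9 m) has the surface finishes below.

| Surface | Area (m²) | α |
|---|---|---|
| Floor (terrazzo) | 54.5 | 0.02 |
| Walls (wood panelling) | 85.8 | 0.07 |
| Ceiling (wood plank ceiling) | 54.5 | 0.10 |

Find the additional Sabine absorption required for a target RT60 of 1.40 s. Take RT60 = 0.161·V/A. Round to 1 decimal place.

5.6 sabins

Summing Sᵢαᵢ: 1.090 + 6.006 + 5.450 → A₁ = 12.546 sabins.
Target A₂ = 0.161·158.079/1.40 = 18.179 sabins (V = 158.079 m³).
Additional absorption ΔA = 18.179 − 12.546 = 5.6 sabins.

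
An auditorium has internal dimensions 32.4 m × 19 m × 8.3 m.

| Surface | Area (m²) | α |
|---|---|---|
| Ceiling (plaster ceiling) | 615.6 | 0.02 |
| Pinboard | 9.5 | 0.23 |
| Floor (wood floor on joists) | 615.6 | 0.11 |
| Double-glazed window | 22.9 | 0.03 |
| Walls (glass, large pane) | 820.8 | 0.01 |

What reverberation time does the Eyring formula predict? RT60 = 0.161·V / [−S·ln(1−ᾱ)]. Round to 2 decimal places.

Total surface area S = 615.6 + 9.5 + 615.6 + 22.9 + 820.8 = 2084.4 m².
Σ(Sᵢαᵢ) = 615.6·0.02 + 9.5·0.23 + 615.6·0.11 + 22.9·0.03 + 820.8·0.01 = 91.108.
ᾱ = 91.108 / 2084.4 = 0.0437.
Eyring denominator: −S ln(1−ᾱ) = 93.139.
V = 32.4 × 19 × 8.3 = 5109.48 m³.
RT60 = 0.161 × 5109.48 / 93.139 = 8.83 s.

8.83 s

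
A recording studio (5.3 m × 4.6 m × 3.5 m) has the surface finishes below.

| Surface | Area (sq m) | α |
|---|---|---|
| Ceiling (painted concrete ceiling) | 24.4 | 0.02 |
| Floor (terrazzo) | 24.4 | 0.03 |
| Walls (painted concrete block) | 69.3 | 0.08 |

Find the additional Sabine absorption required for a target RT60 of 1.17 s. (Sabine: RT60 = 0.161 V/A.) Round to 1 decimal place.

Summing Sᵢαᵢ: 0.488 + 0.732 + 5.544 → A₁ = 6.764 sabins.
Target A₂ = 0.161·85.33/1.17 = 11.742 sabins (V = 85.33 m³).
Additional absorption ΔA = 11.742 − 6.764 = 5.0 sabins.

5.0 sabins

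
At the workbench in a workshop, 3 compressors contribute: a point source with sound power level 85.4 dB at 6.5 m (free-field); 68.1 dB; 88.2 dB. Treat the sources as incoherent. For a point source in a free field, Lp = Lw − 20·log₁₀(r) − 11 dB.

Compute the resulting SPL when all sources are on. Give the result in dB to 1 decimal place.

Source at 6.5 m: Lp = 85.4 − 20·log₁₀(6.5) − 11 = 58.1 dB.
Σ 10^(Lᵢ/10) = 6.678e+08.
Back to dB: 10·log₁₀ Σ = 88.2 dB.

88.2 dB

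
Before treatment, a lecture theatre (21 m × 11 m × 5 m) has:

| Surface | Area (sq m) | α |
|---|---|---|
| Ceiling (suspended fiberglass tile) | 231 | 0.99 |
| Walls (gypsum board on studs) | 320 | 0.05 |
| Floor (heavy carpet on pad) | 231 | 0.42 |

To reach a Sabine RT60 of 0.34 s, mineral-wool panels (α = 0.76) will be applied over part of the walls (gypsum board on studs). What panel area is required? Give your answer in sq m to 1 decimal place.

Summing Sᵢαᵢ: 228.690 + 16.000 + 97.020 → A₁ = 341.710 sabins.
V = 1155 m³. Target absorption A₂ = 0.161 × 1155 / 0.34 = 546.926 sabins.
ΔA needed = 546.926 − 341.710 = 205.216 sabins.
Net gain per sq m: Δα = 0.76 − 0.05 = 0.71.
Area = ΔA/Δα = 205.216/0.71 = 289.0 sq m.

289.0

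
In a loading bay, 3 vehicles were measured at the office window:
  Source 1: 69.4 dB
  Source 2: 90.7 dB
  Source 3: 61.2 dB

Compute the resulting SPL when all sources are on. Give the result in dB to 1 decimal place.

Σ 10^(Lᵢ/10) = 1.185e+09.
Combined level = 10 log₁₀(1.185e+09) = 90.7 dB.

90.7 dB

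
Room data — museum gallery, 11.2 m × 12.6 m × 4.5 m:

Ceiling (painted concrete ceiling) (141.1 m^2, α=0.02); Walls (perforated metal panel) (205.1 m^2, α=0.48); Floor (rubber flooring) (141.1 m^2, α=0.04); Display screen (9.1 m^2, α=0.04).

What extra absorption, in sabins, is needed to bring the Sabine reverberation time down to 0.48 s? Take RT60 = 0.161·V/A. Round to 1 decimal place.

Equivalent absorption area: A₁ = 141.1·0.02 + 205.1·0.48 + 141.1·0.04 + 9.1·0.04 = 107.278 m^2.
Target A₂ = 0.161·635.04/0.48 = 213.003 sabins (V = 635.04 m³).
ΔA = A₂ − A₁ = 213.003 − 107.278 = 105.7 sabins.

105.7 sabins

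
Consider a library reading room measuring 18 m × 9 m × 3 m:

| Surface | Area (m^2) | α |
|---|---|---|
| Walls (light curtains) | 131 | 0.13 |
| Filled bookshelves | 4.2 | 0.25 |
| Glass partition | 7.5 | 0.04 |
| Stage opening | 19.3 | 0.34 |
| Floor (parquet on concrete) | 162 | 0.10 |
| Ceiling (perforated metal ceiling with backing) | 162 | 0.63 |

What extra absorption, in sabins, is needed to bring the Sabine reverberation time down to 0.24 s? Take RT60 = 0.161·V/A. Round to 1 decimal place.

Total absorption A₁ = 131·0.13 + 4.2·0.25 + 7.5·0.04 + 19.3·0.34 + 162·0.10 + 162·0.63
  = 17.030 + 1.050 + 0.300 + 6.562 + 16.200 + 102.060 = 143.202 m^2 sabins.
For T = 0.24 s, need A₂ = 0.161·V/T = 0.161·486/0.24 = 326.025 sabins.
Shortfall: 326.025 − 143.202 = 182.8 sabins.

182.8 sabins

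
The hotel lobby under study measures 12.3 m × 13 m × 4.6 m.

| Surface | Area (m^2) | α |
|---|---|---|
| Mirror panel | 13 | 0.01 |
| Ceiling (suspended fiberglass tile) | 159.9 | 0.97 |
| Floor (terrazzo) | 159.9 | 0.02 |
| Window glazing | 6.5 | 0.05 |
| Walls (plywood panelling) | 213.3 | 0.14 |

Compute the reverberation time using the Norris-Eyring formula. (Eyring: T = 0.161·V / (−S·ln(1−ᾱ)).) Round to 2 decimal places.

S = Σ Sᵢ = 552.6 m^2.
Σ(Sᵢαᵢ) = 13·0.01 + 159.9·0.97 + 159.9·0.02 + 6.5·0.05 + 213.3·0.14 = 188.618.
Mean coefficient ᾱ = A/S = 0.3413.
Eyring denominator: −S ln(1−ᾱ) = 230.703.
V = 12.3 × 13 × 4.6 = 735.54 m³.
T = 0.161·V/[−S·ln(1−ᾱ)] = 0.161·735.54/230.703 = 0.51 s.

0.51 seconds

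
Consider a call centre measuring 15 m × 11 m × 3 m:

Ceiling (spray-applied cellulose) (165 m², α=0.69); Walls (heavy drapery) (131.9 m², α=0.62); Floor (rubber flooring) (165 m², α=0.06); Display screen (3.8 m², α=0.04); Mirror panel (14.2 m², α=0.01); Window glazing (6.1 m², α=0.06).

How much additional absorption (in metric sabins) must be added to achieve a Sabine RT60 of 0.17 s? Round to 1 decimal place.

262.6 sabins

Summing Sᵢαᵢ: 113.850 + 81.778 + 9.900 + 0.152 + 0.142 + 0.366 → A₁ = 206.188 sabins.
V = 495 m³. Required absorption A₂ = 0.161 × 495 / 0.17 = 468.794 sabins.
Additional absorption ΔA = 468.794 − 206.188 = 262.6 sabins.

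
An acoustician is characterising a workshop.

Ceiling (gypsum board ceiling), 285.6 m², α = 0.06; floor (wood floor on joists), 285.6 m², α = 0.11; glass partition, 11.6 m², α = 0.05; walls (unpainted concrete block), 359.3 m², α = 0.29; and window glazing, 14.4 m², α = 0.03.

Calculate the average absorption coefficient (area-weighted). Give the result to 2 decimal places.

Total surface area S = 956.5 m².
Weighted sum Σ Sα = 153.761.
ᾱ = A/S = 0.16.

0.16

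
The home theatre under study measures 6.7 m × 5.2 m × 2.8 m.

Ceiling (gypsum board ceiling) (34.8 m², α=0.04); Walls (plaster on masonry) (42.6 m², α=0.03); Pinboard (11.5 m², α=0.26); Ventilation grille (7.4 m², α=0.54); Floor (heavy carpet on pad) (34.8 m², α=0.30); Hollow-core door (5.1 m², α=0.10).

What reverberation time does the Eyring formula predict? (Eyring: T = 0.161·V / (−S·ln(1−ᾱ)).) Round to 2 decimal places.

0.70 s

S = Σ Sᵢ = 136.2 m².
Absorption A = 34.8·0.04 + 42.6·0.03 + 11.5·0.26 + 7.4·0.54 + 34.8·0.30 + 5.1·0.10 = 20.606 sabins.
ᾱ = 20.606 / 136.2 = 0.1513.
−S·ln(1−ᾱ) = −136.2 × ln(1 − 0.1513) = 22.344.
V = 6.7 × 5.2 × 2.8 = 97.552 m³.
RT60 = 0.161 × 97.552 / 22.344 = 0.70 s.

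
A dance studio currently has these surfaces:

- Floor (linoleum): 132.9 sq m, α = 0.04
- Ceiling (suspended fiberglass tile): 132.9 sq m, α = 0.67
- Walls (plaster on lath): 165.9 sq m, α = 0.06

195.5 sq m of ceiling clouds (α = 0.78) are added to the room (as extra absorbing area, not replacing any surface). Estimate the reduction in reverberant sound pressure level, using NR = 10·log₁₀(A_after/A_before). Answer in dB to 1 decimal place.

3.9 dB

Summing Sᵢαᵢ: 5.316 + 89.043 + 9.954 → A_before = 104.313 sabins.
Treatment contributes 195.5·0.78 = 152.490 sabins.
New total A_after = 256.803 sabins.
Reduction = 10 log₁₀(A_after/A_before) = 10 log₁₀(2.4619) = 3.9 dB.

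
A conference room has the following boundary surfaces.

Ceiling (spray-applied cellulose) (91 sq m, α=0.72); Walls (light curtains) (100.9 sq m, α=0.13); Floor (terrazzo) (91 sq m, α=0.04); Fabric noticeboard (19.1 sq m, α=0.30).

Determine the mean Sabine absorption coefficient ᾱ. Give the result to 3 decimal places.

S = Σ Sᵢ = 91 + 100.9 + 91 + 19.1 = 302.0 sq m.
Weighted sum Σ Sα = 88.007.
ᾱ = 88.007 / 302.0 = 0.291.

0.291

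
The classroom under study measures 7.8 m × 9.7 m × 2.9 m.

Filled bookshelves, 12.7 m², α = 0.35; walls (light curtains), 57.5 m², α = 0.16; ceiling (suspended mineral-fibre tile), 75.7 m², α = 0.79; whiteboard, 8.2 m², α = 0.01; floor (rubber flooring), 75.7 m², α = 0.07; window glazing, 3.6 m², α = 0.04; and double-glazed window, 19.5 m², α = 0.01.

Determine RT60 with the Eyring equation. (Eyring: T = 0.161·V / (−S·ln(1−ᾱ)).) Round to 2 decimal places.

S = Σ Sᵢ = 252.9 m².
Σ(Sᵢαᵢ) = 12.7×0.35 + 57.5×0.16 + 75.7×0.79 + 8.2×0.01 + 75.7×0.07 + 3.6×0.04 + 19.5×0.01 = 79.168.
ᾱ = 79.168 / 252.9 = 0.3130.
−S·ln(1−ᾱ) = −252.9 × ln(1 − 0.3130) = 94.944.
V = 7.8 × 9.7 × 2.9 = 219.414 m³.
RT60 = 0.161 × 219.414 / 94.944 = 0.37 s.

0.37 seconds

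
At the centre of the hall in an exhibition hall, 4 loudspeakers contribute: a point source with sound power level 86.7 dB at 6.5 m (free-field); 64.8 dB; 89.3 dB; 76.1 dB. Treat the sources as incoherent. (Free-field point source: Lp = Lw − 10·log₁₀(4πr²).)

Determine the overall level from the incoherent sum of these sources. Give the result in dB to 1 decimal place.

89.5 dB

Source at 6.5 m: Lp = 86.7 − 10·log₁₀(4π·6.5²) = 86.7 − 10·log₁₀(530.929) = 59.4 dB.
Σ 10^(Lᵢ/10) = 8.958e+08.
L_total = 10·log₁₀(8.958e+08) = 89.5 dB.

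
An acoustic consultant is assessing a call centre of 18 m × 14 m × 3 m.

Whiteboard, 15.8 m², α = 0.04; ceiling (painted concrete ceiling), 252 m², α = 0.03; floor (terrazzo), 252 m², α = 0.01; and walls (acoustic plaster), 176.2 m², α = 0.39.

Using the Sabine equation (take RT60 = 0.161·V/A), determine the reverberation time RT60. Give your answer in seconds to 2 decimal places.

Total absorption A = 15.8·0.04 + 252·0.03 + 252·0.01 + 176.2·0.39
  = 0.632 + 7.560 + 2.520 + 68.718 = 79.430 m² sabins.
V = 18·14·3 = 756 m³.
T = 0.161 V/A = 0.161·756/79.430 = 1.53 s.

1.53 sec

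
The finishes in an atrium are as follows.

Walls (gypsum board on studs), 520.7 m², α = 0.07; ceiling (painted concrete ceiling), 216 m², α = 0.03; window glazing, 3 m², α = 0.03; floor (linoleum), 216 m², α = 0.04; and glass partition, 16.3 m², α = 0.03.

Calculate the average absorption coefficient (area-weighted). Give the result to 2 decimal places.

0.05

S = Σ Sᵢ = 520.7 + 216 + 3 + 216 + 16.3 = 972.0 m².
Weighted sum Σ Sα = 52.148.
ᾱ = A/S = 0.05.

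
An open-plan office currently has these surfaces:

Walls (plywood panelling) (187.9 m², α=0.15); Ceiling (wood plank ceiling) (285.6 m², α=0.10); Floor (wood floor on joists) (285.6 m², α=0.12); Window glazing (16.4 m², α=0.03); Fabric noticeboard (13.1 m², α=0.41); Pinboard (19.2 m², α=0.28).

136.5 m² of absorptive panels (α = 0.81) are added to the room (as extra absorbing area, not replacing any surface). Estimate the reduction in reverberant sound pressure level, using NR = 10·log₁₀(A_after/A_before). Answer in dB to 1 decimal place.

3.2 dB

Summing Sᵢαᵢ: 28.185 + 28.560 + 34.272 + 0.492 + 5.371 + 5.376 → A_before = 102.256 sabins.
Added absorption = 136.5 × 0.81 = 110.565 sabins.
A_after = 102.256 + 110.565 = 212.821 sabins.
NR = 10·log₁₀(212.821/102.256) = 3.2 dB.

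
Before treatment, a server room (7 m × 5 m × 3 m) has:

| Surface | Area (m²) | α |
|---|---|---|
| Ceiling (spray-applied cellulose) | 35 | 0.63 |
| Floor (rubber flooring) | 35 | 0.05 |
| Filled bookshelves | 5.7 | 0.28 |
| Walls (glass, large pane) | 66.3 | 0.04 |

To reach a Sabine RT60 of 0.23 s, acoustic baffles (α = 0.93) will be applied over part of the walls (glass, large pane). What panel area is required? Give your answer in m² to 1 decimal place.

51.1

Summing Sᵢαᵢ: 22.050 + 1.750 + 1.596 + 2.652 → A₁ = 28.048 sabins.
Required A₂ = 0.161·105/0.23 = 73.500 sabins.
Absorption to add: 73.500 − 28.048 = 45.452 sabins.
Each m² of panel replacing the walls (glass, large pane) adds (0.93 − 0.04) = 0.89 sabins.
Area = ΔA/Δα = 45.452/0.89 = 51.1 m².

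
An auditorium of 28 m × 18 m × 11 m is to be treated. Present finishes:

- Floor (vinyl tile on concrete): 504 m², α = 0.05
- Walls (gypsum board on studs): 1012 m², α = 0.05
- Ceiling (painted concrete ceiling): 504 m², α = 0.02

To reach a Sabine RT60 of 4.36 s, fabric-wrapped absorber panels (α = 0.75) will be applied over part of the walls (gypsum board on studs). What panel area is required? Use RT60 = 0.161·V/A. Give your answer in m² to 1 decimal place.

169.8

A₁ = Σ Sᵢαᵢ = 504×0.05 + 1012×0.05 + 504×0.02 = 85.880 sabins.
V = 5544 m³. Target absorption A₂ = 0.161 × 5544 / 4.36 = 204.721 sabins.
ΔA needed = 204.721 − 85.880 = 118.841 sabins.
Each m² of panel replacing the walls (gypsum board on studs) adds (0.75 − 0.05) = 0.70 sabins.
Panel area = 118.841 / 0.70 = 169.8 m².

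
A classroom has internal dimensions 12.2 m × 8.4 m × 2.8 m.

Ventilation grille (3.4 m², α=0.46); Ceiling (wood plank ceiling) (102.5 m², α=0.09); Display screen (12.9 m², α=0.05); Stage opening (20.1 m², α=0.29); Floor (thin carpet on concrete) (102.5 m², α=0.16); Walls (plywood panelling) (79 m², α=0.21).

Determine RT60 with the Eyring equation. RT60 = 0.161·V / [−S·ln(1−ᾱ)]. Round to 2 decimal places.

Total surface area S = 3.4 + 102.5 + 12.9 + 20.1 + 102.5 + 79 = 320.4 m².
Σ(Sᵢαᵢ) = 3.4·0.46 + 102.5·0.09 + 12.9·0.05 + 20.1·0.29 + 102.5·0.16 + 79·0.21 = 50.253.
ᾱ = 50.253 / 320.4 = 0.1568.
Eyring denominator: −S ln(1−ᾱ) = 54.645.
V = 12.2 × 8.4 × 2.8 = 286.944 m³.
RT60 = 0.161 × 286.944 / 54.645 = 0.85 s.

0.85 s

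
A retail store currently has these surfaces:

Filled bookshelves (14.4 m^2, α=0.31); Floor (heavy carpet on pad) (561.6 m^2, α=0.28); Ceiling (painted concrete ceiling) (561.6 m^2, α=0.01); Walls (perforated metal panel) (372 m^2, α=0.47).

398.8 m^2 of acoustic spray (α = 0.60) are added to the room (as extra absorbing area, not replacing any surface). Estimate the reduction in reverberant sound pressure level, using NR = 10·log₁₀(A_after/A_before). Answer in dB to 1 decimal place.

Summing Sᵢαᵢ: 4.464 + 157.248 + 5.616 + 174.840 → A_before = 342.168 sabins.
Treatment contributes 398.8·0.60 = 239.280 sabins.
New total A_after = 581.448 sabins.
NR = 10·log₁₀(581.448/342.168) = 2.3 dB.

2.3 dB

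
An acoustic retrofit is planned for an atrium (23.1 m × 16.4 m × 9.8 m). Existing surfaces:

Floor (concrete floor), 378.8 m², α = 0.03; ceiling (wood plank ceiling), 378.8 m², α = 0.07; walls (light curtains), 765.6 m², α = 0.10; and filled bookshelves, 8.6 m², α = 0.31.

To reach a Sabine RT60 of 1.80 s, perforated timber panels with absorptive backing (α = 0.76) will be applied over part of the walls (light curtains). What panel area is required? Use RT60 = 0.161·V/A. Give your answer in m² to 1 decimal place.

Equivalent absorption area: A₁ = 378.8×0.03 + 378.8×0.07 + 765.6×0.10 + 8.6×0.31 = 117.106 m².
V = 3712.632 m³. Target absorption A₂ = 0.161 × 3712.632 / 1.80 = 332.074 sabins.
Absorption to add: 332.074 − 117.106 = 214.968 sabins.
Each m² of panel replacing the walls (light curtains) adds (0.76 − 0.10) = 0.66 sabins.
Panel area = 214.968 / 0.66 = 325.7 m².

325.7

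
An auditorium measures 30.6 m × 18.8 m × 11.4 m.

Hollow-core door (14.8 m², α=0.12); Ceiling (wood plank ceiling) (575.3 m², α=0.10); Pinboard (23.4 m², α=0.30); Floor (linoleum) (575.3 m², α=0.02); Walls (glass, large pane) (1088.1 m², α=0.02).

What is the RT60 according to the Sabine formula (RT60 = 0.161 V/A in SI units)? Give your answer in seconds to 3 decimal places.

10.602 s

A = Σ Sᵢαᵢ = 14.8*0.12 + 575.3*0.10 + 23.4*0.30 + 575.3*0.02 + 1088.1*0.02 = 99.594 sabins.
V = 30.6·18.8·11.4 = 6558.192 m³.
T = 0.161 V/A = 0.161·6558.192/99.594 = 10.602 s.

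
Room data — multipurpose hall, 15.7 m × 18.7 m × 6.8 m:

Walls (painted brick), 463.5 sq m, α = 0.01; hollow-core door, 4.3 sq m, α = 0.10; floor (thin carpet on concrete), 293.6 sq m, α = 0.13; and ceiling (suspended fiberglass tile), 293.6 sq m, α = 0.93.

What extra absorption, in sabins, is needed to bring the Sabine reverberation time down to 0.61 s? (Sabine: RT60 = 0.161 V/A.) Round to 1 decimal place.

210.6 sabins

Summing Sᵢαᵢ: 4.635 + 0.430 + 38.168 + 273.048 → A₁ = 316.281 sabins.
Target A₂ = 0.161·1996.412/0.61 = 526.922 sabins (V = 1996.412 m³).
Shortfall: 526.922 − 316.281 = 210.6 sabins.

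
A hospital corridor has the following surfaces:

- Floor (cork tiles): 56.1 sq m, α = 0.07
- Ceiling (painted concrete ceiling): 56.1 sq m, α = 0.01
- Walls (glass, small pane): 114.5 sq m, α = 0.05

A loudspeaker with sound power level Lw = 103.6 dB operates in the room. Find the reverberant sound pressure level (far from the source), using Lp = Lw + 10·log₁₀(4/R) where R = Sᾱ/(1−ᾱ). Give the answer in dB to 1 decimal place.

99.3 dB

A = 10.213 sabins; S = 226.7 sq m.
ᾱ = 10.213/226.7 = 0.0451; R = Sᾱ/(1−ᾱ) = 10.213/(1−0.0451) = 10.695 sq m.
Lp = Lw + 10 log₁₀(4/R) = 103.6 -4.27 = 99.3 dB.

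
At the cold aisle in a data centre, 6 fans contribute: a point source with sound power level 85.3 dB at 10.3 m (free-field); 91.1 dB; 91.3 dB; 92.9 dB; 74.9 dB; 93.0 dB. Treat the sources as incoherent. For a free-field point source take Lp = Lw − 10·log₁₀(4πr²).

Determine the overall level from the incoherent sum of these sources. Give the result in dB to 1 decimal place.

Source at 10.3 m: Lp = 85.3 − 10·log₁₀(4π·10.3²) = 85.3 − 10·log₁₀(1333.166) = 54.1 dB.
Sum in the linear (power) domain: Σ 10^(Lᵢ/10) = 10^(54.1/10) + 10^(91.1/10) + 10^(91.3/10) + 10^(92.9/10) + 10^(74.9/10) + 10^(93.0/10) = 6.613e+09.
Combined level = 10 log₁₀(6.613e+09) = 98.2 dB.

98.2 dB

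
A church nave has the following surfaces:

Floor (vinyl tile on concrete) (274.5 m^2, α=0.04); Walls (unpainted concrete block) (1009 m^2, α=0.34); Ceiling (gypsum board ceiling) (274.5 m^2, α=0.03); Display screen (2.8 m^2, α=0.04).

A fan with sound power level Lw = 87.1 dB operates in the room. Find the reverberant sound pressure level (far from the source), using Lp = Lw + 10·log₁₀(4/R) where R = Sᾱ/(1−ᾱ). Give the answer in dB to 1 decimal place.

66.4 dB

Σ(Sᵢαᵢ) = 274.5×0.04 + 1009×0.34 + 274.5×0.03 + 2.8×0.04 = 362.387; total area S = 1560.8 m^2.
ᾱ = 0.2322, so room constant R = A/(1−ᾱ) = 471.981 m^2.
Lp = 87.1 + 10·log₁₀(4/471.981) = 87.1 + (-20.72) = 66.4 dB.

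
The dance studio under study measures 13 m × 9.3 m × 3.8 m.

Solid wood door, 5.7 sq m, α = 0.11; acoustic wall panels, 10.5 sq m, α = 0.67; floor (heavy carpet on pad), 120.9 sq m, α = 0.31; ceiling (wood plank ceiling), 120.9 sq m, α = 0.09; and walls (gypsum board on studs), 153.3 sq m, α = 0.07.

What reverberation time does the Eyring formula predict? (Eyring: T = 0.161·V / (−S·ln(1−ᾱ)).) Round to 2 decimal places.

1.02 seconds

Total surface area S = 5.7 + 10.5 + 120.9 + 120.9 + 153.3 = 411.3 sq m.
Absorption A = 5.7·0.11 + 10.5·0.67 + 120.9·0.31 + 120.9·0.09 + 153.3·0.07 = 66.753 sabins.
Mean coefficient ᾱ = A/S = 0.1623.
−S·ln(1−ᾱ) = −411.3 × ln(1 − 0.1623) = 72.839.
V = 13 × 9.3 × 3.8 = 459.42 m³.
RT60 = 0.161 × 459.42 / 72.839 = 1.02 s.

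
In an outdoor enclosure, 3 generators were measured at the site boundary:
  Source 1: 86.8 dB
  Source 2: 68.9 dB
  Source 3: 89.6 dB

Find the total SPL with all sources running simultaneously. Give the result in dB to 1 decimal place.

91.5 dB

Sum in the linear (power) domain: Σ 10^(Lᵢ/10) = 10^(86.8/10) + 10^(68.9/10) + 10^(89.6/10) = 1.398e+09.
Back to dB: 10·log₁₀ Σ = 91.5 dB.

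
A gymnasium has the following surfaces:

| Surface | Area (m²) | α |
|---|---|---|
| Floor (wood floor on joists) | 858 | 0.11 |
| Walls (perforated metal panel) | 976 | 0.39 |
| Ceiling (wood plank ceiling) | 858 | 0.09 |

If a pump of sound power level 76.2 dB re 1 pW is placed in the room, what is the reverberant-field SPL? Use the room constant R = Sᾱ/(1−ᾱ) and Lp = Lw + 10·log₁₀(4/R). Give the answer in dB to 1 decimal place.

53.8 dB

Σ(Sᵢαᵢ) = 858·0.11 + 976·0.39 + 858·0.09 = 552.240; total area S = 2692.0 m².
ᾱ = 552.240/2692.0 = 0.2051; R = Sᾱ/(1−ᾱ) = 552.240/(1−0.2051) = 694.729 m².
Lp = Lw + 10 log₁₀(4/R) = 76.2 -22.40 = 53.8 dB.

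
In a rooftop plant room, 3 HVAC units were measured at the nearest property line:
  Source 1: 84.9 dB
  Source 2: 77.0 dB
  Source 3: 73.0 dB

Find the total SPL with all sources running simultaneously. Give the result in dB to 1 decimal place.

85.8 dB

Σ 10^(Lᵢ/10) = 3.791e+08.
L_total = 10·log₁₀(3.791e+08) = 85.8 dB.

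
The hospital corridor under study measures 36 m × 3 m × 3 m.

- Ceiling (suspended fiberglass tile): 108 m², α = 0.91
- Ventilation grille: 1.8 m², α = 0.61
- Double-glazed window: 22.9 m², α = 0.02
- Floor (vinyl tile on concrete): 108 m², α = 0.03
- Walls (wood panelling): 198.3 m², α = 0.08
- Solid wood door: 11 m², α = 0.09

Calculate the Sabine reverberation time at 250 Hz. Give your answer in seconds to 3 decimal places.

0.435 s

Summing Sᵢαᵢ: 98.280 + 1.098 + 0.458 + 3.240 + 15.864 + 0.990 → A = 119.930 sabins.
Volume V = 36 × 3 × 3 = 324 m³.
RT60 = 0.161 · V / A = 0.161 × 324 / 119.930 = 0.435 s.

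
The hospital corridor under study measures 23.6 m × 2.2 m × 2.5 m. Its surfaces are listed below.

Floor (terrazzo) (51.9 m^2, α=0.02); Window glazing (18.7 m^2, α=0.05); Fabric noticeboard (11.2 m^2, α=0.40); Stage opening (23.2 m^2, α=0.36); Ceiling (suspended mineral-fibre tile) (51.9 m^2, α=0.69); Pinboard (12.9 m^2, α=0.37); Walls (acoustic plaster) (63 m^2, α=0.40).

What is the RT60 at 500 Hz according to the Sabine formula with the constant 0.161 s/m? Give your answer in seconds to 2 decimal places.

Equivalent absorption area: A = 51.9×0.02 + 18.7×0.05 + 11.2×0.40 + 23.2×0.36 + 51.9×0.69 + 12.9×0.37 + 63×0.40 = 80.589 m^2.
Room volume: 129.8 m³.
T = 0.161 V/A = 0.161·129.8/80.589 = 0.26 s.

0.26 s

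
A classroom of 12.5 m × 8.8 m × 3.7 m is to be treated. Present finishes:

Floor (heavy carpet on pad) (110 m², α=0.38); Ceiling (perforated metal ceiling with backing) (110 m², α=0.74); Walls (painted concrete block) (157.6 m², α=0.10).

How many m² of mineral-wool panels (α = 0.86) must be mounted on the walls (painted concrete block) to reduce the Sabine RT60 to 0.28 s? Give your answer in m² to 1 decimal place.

A₁ = Σ Sᵢαᵢ = 110·0.38 + 110·0.74 + 157.6·0.10 = 138.960 sabins.
V = 407 m³. Target absorption A₂ = 0.161 × 407 / 0.28 = 234.025 sabins.
Absorption to add: 234.025 − 138.960 = 95.065 sabins.
Net gain per m²: Δα = 0.86 − 0.10 = 0.76.
Panel area = 95.065 / 0.76 = 125.1 m².

125.1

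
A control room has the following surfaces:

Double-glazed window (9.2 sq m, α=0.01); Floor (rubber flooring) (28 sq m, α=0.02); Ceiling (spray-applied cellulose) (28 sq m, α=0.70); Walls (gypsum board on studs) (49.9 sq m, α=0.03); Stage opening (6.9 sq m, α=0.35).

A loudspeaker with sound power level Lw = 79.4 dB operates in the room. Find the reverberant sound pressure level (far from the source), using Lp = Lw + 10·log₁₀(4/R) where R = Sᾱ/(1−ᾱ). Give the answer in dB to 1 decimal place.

70.6 dB

A = 24.164 sabins; S = 122.0 sq m.
ᾱ = 0.1981, so room constant R = A/(1−ᾱ) = 30.133 sq m.
Lp = 79.4 + 10·log₁₀(4/30.133) = 79.4 + (-8.77) = 70.6 dB.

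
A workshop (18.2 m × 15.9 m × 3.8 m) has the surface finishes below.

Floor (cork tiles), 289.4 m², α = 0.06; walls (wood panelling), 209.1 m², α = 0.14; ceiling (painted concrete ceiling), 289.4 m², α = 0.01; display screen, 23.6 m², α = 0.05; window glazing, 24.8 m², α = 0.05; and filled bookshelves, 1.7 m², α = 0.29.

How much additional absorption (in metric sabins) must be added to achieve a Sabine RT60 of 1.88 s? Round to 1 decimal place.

A₁ = Σ Sᵢαᵢ = 289.4·0.06 + 209.1·0.14 + 289.4·0.01 + 23.6·0.05 + 24.8·0.05 + 1.7·0.29 = 52.445 sabins.
For T = 1.88 s, need A₂ = 0.161·V/T = 0.161·1099.644/1.88 = 94.172 sabins.
Additional absorption ΔA = 94.172 − 52.445 = 41.7 sabins.

41.7 sabins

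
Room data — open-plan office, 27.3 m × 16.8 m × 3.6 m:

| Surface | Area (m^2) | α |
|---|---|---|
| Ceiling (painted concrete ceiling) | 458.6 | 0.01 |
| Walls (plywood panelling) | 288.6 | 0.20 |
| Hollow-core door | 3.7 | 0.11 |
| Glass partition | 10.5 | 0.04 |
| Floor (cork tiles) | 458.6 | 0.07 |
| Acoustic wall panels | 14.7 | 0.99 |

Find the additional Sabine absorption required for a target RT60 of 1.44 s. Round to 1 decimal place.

74.8 sabins

Total absorption A₁ = 458.6*0.01 + 288.6*0.20 + 3.7*0.11 + 10.5*0.04 + 458.6*0.07 + 14.7*0.99
  = 4.586 + 57.720 + 0.407 + 0.420 + 32.102 + 14.553 = 109.788 m^2 sabins.
V = 1651.104 m³. Required absorption A₂ = 0.161 × 1651.104 / 1.44 = 184.603 sabins.
ΔA = A₂ − A₁ = 184.603 − 109.788 = 74.8 sabins.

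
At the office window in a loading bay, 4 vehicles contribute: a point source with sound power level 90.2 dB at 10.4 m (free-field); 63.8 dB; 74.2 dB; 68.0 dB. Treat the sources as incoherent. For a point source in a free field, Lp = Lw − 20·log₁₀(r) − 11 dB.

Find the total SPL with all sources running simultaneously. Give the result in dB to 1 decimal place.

75.5 dB

Source at 10.4 m: Lp = 90.2 − 20·log₁₀(10.4) − 11 = 58.9 dB.
Sum in the linear (power) domain: Σ 10^(Lᵢ/10) = 10^(58.9/10) + 10^(63.8/10) + 10^(74.2/10) + 10^(68.0/10) = 3.579e+07.
Combined level = 10 log₁₀(3.579e+07) = 75.5 dB.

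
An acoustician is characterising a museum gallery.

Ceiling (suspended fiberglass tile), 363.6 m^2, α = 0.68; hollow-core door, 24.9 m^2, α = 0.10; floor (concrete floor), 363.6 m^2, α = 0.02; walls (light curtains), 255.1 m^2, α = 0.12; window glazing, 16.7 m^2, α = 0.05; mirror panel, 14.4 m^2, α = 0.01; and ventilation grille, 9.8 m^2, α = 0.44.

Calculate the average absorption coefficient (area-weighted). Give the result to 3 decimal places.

S = Σ Sᵢ = 363.6 + 24.9 + 363.6 + 255.1 + 16.7 + 14.4 + 9.8 = 1048.1 m^2.
A = 363.6·0.68 + 24.9·0.10 + 363.6·0.02 + 255.1·0.12 + 16.7·0.05 + 14.4·0.01 + 9.8·0.44 = 292.913 sabins.
ᾱ = 292.913 / 1048.1 = 0.279.

0.279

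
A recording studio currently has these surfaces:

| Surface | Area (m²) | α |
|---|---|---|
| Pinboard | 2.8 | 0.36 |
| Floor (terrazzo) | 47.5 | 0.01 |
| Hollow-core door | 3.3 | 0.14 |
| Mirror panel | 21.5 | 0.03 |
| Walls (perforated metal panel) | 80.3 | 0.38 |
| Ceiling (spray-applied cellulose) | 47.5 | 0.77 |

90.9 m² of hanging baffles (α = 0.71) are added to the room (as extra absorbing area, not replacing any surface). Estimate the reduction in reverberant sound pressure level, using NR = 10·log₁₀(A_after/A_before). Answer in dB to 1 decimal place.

Total absorption A_before = 2.8·0.36 + 47.5·0.01 + 3.3·0.14 + 21.5·0.03 + 80.3·0.38 + 47.5·0.77
  = 1.008 + 0.475 + 0.462 + 0.645 + 30.514 + 36.575 = 69.679 m² sabins.
Added absorption = 90.9 × 0.71 = 64.539 sabins.
New total A_after = 134.218 sabins.
Reduction = 10 log₁₀(A_after/A_before) = 10 log₁₀(1.9262) = 2.8 dB.

2.8 dB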